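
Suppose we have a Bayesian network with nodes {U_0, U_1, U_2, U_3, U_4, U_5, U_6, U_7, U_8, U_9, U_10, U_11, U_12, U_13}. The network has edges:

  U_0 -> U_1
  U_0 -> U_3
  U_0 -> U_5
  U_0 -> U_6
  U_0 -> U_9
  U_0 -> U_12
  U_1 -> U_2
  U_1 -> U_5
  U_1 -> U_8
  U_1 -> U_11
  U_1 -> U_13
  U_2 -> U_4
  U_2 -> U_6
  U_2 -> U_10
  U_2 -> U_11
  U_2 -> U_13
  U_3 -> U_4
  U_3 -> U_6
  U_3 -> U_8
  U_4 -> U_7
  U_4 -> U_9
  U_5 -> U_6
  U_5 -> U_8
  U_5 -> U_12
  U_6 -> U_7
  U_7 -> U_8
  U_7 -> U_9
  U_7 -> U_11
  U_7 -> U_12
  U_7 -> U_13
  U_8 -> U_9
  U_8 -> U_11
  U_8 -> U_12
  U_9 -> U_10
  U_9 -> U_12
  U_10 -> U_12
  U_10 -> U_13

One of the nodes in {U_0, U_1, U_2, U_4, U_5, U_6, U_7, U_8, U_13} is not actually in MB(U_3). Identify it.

The Markov blanket of a node is its parents, its children, and the other parents of its children.
U_3's parents: U_0.
Ch(U_3) = {U_4, U_6, U_8}.
Co-parents of U_3 (other parents of its children):
  U_4 also has parent U_2.
  U_6 also has parents U_0, U_2, U_5.
  parents(U_8) \ {U_3} = {U_1, U_5, U_7}.
MB(U_3) = {U_0, U_1, U_2, U_4, U_5, U_6, U_7, U_8}.
U_13 is neither a parent, child, nor co-parent of U_3, so it does not belong.

U_13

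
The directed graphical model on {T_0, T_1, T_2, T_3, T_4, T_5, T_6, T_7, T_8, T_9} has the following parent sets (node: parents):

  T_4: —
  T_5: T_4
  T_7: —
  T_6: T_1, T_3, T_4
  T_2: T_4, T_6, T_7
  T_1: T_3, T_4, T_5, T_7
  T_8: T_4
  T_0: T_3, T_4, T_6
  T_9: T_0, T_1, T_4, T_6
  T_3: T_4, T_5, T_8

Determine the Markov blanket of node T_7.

Recall MB(v) = parents ∪ children ∪ spouses, where spouses are the other parents of v's children.
T_7's parents: none.
T_7's children: T_1, T_2.
Co-parents of T_7 (other parents of its children):
  T_1 also has parents T_3, T_4, T_5.
  T_2's other parents are T_4, T_6.
Taking the union gives {T_1, T_2, T_3, T_4, T_5, T_6}.

{T_1, T_2, T_3, T_4, T_5, T_6}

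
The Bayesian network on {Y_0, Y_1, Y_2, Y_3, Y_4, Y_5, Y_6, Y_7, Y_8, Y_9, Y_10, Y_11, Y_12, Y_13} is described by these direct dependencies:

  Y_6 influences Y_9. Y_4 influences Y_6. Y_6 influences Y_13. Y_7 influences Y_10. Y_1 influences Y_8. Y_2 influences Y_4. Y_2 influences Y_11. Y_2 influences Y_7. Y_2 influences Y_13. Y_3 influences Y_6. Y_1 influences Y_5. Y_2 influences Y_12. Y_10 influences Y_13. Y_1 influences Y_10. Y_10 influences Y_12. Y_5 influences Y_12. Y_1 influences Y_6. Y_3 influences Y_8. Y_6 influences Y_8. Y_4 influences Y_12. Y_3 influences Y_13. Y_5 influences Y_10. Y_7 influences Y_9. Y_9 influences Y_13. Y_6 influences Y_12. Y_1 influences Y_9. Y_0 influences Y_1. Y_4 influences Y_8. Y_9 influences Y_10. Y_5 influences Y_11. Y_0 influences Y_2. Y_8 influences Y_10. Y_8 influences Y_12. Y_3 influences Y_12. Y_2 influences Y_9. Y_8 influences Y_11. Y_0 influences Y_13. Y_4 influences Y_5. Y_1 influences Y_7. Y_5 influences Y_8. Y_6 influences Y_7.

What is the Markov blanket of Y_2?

Y_2's children: Y_4, Y_7, Y_9, Y_11, Y_12, Y_13.
Parents of Y_2: Y_0.
For each child, the remaining parents (spouses of Y_2):
  Y_4: —
  Y_7: Y_1, Y_6
  Y_9: Y_1, Y_6, Y_7
  Y_11: Y_5, Y_8
  Y_12: Y_3, Y_4, Y_5, Y_6, Y_8, Y_10
  Y_13: Y_0, Y_3, Y_6, Y_9, Y_10
So the Markov blanket of Y_2 is {Y_0, Y_1, Y_3, Y_4, Y_5, Y_6, Y_7, Y_8, Y_9, Y_10, Y_11, Y_12, Y_13}.

{Y_0, Y_1, Y_3, Y_4, Y_5, Y_6, Y_7, Y_8, Y_9, Y_10, Y_11, Y_12, Y_13}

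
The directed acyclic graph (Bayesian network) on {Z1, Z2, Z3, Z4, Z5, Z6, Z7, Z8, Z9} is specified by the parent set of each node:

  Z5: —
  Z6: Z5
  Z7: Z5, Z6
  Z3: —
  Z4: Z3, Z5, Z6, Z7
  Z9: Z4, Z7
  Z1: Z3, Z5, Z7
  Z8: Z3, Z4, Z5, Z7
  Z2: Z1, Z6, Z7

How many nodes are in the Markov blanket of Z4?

A node's Markov blanket = Pa ∪ Ch ∪ (parents of Ch other than the node itself).
Pa(Z4) = {Z3, Z5, Z6, Z7}.
Ch(Z4) = {Z8, Z9}.
Parents of each child, excluding Z4:
  Z9 also has parent Z7.
  Z8 also has parents Z3, Z5, Z7.
MB(Z4) = {Z3, Z5, Z6, Z7, Z8, Z9}, which has 6 nodes.

6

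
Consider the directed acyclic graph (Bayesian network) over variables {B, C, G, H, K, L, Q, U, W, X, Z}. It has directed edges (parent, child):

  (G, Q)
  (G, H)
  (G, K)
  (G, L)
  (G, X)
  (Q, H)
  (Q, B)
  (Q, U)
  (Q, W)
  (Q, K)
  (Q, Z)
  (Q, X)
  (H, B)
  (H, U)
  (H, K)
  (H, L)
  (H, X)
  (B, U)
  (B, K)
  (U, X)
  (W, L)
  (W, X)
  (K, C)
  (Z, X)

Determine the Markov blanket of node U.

The Markov blanket of a node is its parents, its children, and the other parents of its children.
U's parents: B, H, Q.
Ch(U) = {X}.
For each child, the remaining parents (spouses of U):
  X: G, H, Q, W, Z
Taking the union gives {B, G, H, Q, W, X, Z}.

{B, G, H, Q, W, X, Z}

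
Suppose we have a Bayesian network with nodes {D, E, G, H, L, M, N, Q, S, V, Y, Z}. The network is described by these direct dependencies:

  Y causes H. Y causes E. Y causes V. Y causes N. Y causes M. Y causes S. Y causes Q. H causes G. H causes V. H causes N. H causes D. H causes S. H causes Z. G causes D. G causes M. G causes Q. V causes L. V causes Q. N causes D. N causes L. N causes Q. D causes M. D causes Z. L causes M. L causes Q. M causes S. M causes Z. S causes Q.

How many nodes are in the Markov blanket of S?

Parents of S: H, M, Y.
Children of S: Q.
For each child, the remaining parents (spouses of S):
  Q also has parents G, L, N, V, Y.
MB(S) = {G, H, L, M, N, Q, V, Y}, which has 8 nodes.

8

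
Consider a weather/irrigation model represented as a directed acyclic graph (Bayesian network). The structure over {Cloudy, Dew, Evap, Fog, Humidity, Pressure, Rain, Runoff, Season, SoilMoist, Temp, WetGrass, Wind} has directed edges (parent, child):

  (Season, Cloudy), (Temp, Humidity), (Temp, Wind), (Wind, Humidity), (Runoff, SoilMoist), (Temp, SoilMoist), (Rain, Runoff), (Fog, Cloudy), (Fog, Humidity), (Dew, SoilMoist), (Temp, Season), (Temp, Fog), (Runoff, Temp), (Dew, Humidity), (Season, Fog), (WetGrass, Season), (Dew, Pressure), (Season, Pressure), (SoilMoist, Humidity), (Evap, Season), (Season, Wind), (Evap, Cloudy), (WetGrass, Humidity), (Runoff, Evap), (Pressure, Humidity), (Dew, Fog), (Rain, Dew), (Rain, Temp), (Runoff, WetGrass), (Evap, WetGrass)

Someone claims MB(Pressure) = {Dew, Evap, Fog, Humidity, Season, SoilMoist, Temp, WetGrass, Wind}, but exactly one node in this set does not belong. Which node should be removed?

Recall MB(v) = parents ∪ children ∪ spouses, where spouses are the other parents of v's children.
Pressure has parents Dew, Season.
Children of Pressure: Humidity.
Co-parents of Pressure (other parents of its children):
  Humidity: Dew, Fog, SoilMoist, Temp, WetGrass, Wind
MB(Pressure) = {Dew, Fog, Humidity, Season, SoilMoist, Temp, WetGrass, Wind}.
Evap is neither a parent, child, nor co-parent of Pressure, so it does not belong.

Evap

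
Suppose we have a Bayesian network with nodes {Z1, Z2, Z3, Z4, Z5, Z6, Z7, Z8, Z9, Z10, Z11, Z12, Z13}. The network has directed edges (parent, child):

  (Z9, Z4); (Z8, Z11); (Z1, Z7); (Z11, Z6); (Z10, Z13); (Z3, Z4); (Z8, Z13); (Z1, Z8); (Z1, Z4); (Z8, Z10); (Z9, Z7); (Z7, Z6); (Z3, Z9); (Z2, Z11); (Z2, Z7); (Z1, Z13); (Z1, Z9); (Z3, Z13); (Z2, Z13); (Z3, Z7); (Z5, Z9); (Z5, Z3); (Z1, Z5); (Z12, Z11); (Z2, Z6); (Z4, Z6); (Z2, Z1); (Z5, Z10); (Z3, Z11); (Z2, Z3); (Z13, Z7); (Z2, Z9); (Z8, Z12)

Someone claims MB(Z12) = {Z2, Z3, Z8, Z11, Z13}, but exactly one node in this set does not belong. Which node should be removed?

Z13

Z12's parents: Z8.
Ch(Z12) = {Z11}.
For each child, the remaining parents (spouses of Z12):
  Z11: Z2, Z3, Z8
MB(Z12) = {Z2, Z3, Z8, Z11}.
Z13 is neither a parent, child, nor co-parent of Z12, so it does not belong.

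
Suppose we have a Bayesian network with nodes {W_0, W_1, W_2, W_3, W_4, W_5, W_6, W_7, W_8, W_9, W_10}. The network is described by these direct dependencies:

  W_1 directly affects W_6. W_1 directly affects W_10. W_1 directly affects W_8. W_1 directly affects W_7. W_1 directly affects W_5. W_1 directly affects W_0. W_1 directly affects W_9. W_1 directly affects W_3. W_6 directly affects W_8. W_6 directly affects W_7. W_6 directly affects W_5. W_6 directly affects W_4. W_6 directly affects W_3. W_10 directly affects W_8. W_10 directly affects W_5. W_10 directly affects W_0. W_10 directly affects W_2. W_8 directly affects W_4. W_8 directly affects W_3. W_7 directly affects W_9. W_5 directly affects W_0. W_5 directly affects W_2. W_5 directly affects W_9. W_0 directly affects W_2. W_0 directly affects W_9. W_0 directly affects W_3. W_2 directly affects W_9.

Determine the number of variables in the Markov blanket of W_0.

Pa(W_0) = {W_1, W_5, W_10}.
W_0's children: W_2, W_3, W_9.
Other parents of W_0's children:
  W_2: W_5, W_10
  W_9: W_1, W_2, W_5, W_7
  W_3: W_1, W_6, W_8
MB(W_0) = {W_1, W_2, W_3, W_5, W_6, W_7, W_8, W_9, W_10}, which has 9 nodes.

9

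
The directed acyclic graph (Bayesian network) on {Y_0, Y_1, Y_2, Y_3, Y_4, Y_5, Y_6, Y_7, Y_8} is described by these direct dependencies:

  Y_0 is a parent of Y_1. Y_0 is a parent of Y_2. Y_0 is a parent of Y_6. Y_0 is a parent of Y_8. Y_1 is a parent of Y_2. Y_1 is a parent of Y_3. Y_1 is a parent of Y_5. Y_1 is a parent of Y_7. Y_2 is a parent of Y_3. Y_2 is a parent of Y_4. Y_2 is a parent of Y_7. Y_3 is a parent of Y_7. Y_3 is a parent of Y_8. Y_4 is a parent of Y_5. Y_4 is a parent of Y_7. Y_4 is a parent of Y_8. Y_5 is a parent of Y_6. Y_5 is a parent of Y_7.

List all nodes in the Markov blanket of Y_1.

The Markov blanket of a node is its parents, its children, and the other parents of its children.
Pa(Y_1) = {Y_0}.
Y_1's children: Y_2, Y_3, Y_5, Y_7.
For each child, the remaining parents (spouses of Y_1):
  parents(Y_2) \ {Y_1} = {Y_0}.
  Y_3's other parent is Y_2.
  Y_5's other parent is Y_4.
  Y_7 also has parents Y_2, Y_3, Y_4, Y_5.
MB(Y_1) = {Y_0, Y_2, Y_3, Y_4, Y_5, Y_7}.

{Y_0, Y_2, Y_3, Y_4, Y_5, Y_7}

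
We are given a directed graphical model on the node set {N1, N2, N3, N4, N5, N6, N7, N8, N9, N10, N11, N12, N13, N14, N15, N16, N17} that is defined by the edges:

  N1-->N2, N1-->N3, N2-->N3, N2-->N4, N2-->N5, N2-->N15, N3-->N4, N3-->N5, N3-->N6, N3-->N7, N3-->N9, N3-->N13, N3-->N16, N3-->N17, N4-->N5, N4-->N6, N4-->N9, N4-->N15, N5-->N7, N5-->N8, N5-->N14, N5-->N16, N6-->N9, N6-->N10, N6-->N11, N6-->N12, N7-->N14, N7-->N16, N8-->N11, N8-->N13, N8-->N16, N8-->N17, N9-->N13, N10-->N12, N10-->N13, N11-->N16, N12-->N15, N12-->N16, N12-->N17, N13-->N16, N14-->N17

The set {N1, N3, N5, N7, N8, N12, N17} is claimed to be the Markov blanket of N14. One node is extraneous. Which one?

N1

N14 has parents N5, N7.
Ch(N14) = {N17}.
Co-parents of N14 (other parents of its children):
  N17: N3, N8, N12
MB(N14) = {N3, N5, N7, N8, N12, N17}.
N1 is neither a parent, child, nor co-parent of N14, so it does not belong.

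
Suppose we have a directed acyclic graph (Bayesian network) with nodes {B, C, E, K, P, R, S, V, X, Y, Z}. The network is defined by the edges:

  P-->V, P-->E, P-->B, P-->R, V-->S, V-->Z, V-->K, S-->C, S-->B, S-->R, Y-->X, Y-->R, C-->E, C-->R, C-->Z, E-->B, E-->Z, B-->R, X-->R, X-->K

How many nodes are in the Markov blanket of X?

X's parents: Y.
X's children: K, R.
Parents of each child, excluding X:
  R: B, C, P, S, Y
  K: V
MB(X) = {B, C, K, P, R, S, V, Y}, which has 8 nodes.

8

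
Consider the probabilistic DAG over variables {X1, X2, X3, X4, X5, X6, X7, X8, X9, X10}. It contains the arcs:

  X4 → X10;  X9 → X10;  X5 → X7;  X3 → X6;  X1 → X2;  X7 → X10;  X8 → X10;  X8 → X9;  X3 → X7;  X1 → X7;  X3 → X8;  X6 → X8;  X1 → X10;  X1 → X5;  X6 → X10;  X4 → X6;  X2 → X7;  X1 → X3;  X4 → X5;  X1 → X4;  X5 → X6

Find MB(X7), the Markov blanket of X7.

By definition, MB(X7) is built from X7's parents, X7's children, and the co-parents of X7.
X7 has parents X1, X2, X3, X5.
X7's children: X10.
Parents of each child, excluding X7:
  X10's other parents are X1, X4, X6, X8, X9.
MB(X7) = {X1, X2, X3, X4, X5, X6, X8, X9, X10}.

{X1, X2, X3, X4, X5, X6, X8, X9, X10}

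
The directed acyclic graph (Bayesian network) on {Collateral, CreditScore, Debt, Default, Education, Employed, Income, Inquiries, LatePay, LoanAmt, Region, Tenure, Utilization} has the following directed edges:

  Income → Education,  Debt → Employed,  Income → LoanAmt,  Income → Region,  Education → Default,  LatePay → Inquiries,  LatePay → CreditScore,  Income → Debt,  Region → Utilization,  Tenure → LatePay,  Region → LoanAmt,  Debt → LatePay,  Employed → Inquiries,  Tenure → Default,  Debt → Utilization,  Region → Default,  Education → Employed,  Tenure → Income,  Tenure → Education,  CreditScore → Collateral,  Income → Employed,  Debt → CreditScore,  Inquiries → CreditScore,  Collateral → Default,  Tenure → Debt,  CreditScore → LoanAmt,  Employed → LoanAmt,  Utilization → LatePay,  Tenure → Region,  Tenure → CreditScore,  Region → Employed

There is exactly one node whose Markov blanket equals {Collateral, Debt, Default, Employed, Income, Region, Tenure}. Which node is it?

The target node must have every member of {Collateral, Debt, Default, Employed, Income, Region, Tenure} as a parent, child, or co-parent, and no others.
Parents of Education: Income, Tenure; children: Default, Employed; co-parents: Collateral, Debt, Income, Region, Tenure.
These exactly cover the given set, so the node is Education.

Education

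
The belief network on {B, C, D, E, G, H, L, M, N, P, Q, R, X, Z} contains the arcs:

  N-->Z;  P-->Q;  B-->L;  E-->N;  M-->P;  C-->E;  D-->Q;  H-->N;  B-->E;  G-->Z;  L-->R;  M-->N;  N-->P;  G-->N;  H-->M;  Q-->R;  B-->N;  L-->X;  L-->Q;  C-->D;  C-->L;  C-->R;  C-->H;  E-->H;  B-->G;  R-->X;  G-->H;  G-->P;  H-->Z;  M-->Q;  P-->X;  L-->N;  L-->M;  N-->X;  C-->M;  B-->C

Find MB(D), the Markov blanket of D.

{C, L, M, P, Q}

Parents of D: C.
Children of D: Q.
Co-parents of D (other parents of its children):
  parents(Q) \ {D} = {L, M, P}.
MB(D) = {C, L, M, P, Q}.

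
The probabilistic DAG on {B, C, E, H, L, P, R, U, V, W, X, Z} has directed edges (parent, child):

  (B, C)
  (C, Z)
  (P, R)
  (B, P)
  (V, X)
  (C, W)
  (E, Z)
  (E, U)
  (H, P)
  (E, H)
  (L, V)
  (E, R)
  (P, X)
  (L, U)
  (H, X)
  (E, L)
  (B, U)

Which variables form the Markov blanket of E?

Recall MB(v) = parents ∪ children ∪ spouses, where spouses are the other parents of v's children.
E's parents: none.
E has children H, L, R, U, Z.
Parents of each child, excluding E:
  H: —
  L: —
  R: P
  U: B, L
  Z: C
Taking the union gives {B, C, H, L, P, R, U, Z}.

{B, C, H, L, P, R, U, Z}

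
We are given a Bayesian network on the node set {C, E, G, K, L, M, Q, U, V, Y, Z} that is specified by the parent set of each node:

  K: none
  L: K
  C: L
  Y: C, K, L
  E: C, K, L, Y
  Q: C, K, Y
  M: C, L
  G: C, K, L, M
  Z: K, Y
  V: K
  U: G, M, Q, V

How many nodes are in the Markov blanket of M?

The Markov blanket of a node is its parents, its children, and the other parents of its children.
Children of M: G, U.
Parents of M: C, L.
Parents of each child, excluding M:
  parents(G) \ {M} = {C, K, L}.
  U also has parents G, Q, V.
MB(M) = {C, G, K, L, Q, U, V}, which has 7 nodes.

7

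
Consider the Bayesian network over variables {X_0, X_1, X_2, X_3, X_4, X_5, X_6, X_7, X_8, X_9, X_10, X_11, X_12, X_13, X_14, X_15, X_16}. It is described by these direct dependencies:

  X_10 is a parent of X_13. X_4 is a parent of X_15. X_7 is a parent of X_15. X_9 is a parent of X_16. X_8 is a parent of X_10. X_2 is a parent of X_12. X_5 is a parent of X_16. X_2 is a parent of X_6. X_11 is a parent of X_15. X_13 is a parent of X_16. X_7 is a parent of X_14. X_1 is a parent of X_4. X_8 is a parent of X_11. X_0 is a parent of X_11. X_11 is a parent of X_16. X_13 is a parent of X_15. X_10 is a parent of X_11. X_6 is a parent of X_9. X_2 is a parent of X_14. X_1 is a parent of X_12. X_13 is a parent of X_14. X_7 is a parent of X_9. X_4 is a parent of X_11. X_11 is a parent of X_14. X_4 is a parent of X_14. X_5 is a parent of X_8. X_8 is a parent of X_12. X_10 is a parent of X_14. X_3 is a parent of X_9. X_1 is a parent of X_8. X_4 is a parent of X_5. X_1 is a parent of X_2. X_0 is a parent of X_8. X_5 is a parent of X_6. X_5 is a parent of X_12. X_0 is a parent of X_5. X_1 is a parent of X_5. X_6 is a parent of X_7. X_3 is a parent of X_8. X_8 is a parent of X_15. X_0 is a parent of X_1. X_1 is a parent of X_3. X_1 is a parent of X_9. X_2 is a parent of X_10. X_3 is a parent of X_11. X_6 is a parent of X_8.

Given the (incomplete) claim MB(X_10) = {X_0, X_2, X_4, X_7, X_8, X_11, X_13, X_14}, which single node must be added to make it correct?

X_3

Pa(X_10) = {X_2, X_8}.
Children of X_10: X_11, X_13, X_14.
Other parents of X_10's children:
  X_11: X_0, X_3, X_4, X_8
  X_13: —
  X_14: X_2, X_4, X_7, X_11, X_13
MB(X_10) = {X_0, X_2, X_3, X_4, X_7, X_8, X_11, X_13, X_14}.
Comparing with the claimed set, X_3 is missing.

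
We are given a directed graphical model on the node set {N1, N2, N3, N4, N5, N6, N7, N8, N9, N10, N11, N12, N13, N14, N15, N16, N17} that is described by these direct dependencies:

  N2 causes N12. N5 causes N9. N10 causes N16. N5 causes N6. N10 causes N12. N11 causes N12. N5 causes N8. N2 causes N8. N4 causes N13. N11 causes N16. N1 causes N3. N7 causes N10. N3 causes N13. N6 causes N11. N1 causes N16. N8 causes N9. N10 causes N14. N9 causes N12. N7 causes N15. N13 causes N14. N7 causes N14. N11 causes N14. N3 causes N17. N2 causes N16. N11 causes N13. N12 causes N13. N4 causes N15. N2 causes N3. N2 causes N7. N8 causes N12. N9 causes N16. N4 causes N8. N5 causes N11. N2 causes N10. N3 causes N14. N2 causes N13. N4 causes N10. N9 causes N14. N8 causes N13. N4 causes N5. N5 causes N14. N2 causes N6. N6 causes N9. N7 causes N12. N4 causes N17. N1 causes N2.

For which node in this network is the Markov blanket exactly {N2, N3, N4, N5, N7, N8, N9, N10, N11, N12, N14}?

The target node must have every member of {N2, N3, N4, N5, N7, N8, N9, N10, N11, N12, N14} as a parent, child, or co-parent, and no others.
Parents of N13: N2, N3, N4, N8, N11, N12; children: N14; co-parents: N3, N5, N7, N9, N10, N11.
These exactly cover the given set, so the node is N13.

N13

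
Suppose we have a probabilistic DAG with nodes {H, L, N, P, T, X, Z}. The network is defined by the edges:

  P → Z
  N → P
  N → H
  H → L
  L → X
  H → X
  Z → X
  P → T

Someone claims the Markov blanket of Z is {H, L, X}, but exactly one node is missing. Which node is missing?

Recall MB(v) = parents ∪ children ∪ spouses, where spouses are the other parents of v's children.
Parents of Z: P.
Children of Z: X.
Parents of each child, excluding Z:
  X also has parents H, L.
MB(Z) = {H, L, P, X}.
Comparing with the claimed set, P is missing.

P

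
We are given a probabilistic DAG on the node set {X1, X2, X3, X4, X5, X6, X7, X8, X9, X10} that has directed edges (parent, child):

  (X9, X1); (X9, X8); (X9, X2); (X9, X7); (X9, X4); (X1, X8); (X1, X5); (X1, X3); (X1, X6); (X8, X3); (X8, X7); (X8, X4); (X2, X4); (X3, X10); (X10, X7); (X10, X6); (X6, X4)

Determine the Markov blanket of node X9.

A node's Markov blanket = Pa ∪ Ch ∪ (parents of Ch other than the node itself).
X9 has no parents.
Children of X9: X1, X2, X4, X7, X8.
Co-parents of X9 (other parents of its children):
  X1: —
  X8: X1
  X2: —
  X7: X8, X10
  X4: X2, X6, X8
Union: {} ∪ {X1, X2, X4, X7, X8} ∪ {X1, X2, X6, X8, X10} = {X1, X2, X4, X6, X7, X8, X10}.

{X1, X2, X4, X6, X7, X8, X10}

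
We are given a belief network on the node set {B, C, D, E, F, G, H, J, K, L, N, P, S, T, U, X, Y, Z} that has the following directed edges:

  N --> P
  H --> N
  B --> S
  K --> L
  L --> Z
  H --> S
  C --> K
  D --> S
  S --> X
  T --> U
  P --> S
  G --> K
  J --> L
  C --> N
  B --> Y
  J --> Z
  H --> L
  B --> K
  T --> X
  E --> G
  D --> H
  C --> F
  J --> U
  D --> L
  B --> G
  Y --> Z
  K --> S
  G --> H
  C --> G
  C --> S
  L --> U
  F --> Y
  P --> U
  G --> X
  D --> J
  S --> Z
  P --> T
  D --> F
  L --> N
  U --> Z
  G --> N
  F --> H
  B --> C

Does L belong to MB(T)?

L is a co-parent of T: both are parents of U.
So L ∈ MB(T).

Yes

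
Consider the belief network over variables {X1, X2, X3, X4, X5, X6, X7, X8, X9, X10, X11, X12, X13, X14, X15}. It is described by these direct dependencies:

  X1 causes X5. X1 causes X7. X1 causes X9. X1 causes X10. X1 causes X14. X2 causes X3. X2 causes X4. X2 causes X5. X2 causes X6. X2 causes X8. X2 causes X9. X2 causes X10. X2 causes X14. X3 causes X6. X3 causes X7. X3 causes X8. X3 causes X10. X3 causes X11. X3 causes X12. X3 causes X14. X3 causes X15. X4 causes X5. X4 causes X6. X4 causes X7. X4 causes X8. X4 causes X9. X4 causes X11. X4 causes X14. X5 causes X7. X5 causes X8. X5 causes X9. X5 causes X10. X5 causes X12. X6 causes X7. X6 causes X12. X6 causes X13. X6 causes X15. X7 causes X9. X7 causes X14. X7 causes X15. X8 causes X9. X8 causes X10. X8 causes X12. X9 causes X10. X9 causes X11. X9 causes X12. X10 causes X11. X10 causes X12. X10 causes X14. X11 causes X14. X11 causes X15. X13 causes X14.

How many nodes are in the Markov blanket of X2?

Pa(X2) = {}.
X2's children: X3, X4, X5, X6, X8, X9, X10, X14.
Co-parents of X2 (other parents of its children):
  X3: —
  X4: —
  X5: X1, X4
  X6: X3, X4
  X8: X3, X4, X5
  X9: X1, X4, X5, X7, X8
  X10: X1, X3, X5, X8, X9
  X14: X1, X3, X4, X7, X10, X11, X13
MB(X2) = {X1, X3, X4, X5, X6, X7, X8, X9, X10, X11, X13, X14}, which has 12 nodes.

12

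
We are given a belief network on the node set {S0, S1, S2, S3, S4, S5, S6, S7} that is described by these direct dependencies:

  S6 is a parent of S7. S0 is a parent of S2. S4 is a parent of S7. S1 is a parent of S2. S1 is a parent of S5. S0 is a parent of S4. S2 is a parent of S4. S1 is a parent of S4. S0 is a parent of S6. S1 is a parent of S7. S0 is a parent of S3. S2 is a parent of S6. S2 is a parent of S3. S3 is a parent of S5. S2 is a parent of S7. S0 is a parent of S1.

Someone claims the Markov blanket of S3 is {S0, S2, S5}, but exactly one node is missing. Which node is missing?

S1

S3 has child S5.
S3's parents: S0, S2.
Parents of each child, excluding S3:
  parents(S5) \ {S3} = {S1}.
MB(S3) = {S0, S1, S2, S5}.
Comparing with the claimed set, S1 is missing.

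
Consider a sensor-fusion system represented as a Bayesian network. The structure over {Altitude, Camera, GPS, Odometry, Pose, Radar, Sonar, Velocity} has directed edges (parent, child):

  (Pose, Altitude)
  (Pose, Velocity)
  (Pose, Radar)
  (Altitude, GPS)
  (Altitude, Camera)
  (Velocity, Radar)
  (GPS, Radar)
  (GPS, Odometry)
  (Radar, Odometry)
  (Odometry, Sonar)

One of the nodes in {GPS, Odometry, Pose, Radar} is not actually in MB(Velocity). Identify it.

A node's Markov blanket = Pa ∪ Ch ∪ (parents of Ch other than the node itself).
Children of Velocity: Radar.
Velocity has parent Pose.
For each child, the remaining parents (spouses of Velocity):
  Radar: GPS, Pose
MB(Velocity) = {GPS, Pose, Radar}.
Odometry is neither a parent, child, nor co-parent of Velocity, so it does not belong.

Odometry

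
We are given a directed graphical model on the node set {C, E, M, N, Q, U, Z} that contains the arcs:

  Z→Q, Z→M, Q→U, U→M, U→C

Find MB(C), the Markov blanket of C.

C has parent U.
Children of C: none.
With no children, C has no spouses; the co-parent set is empty.
MB(C) = {U}.

{U}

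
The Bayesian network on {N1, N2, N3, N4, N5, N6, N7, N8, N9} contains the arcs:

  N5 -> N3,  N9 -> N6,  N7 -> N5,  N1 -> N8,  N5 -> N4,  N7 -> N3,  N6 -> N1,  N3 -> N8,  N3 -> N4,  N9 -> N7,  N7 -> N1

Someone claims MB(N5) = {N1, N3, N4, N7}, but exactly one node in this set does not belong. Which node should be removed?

N1

Pa(N5) = {N7}.
N5 has children N3, N4.
Parents of each child, excluding N5:
  N3: N7
  N4: N3
MB(N5) = {N3, N4, N7}.
N1 is neither a parent, child, nor co-parent of N5, so it does not belong.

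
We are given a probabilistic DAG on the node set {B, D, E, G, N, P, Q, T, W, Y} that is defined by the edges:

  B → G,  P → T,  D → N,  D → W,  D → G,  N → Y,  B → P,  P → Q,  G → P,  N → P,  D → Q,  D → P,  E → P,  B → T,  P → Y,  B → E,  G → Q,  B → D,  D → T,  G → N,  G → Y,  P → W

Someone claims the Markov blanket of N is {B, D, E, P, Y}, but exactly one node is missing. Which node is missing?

G

Parents of N: D, G.
N has children P, Y.
Other parents of N's children:
  P: B, D, E, G
  Y: G, P
MB(N) = {B, D, E, G, P, Y}.
Comparing with the claimed set, G is missing.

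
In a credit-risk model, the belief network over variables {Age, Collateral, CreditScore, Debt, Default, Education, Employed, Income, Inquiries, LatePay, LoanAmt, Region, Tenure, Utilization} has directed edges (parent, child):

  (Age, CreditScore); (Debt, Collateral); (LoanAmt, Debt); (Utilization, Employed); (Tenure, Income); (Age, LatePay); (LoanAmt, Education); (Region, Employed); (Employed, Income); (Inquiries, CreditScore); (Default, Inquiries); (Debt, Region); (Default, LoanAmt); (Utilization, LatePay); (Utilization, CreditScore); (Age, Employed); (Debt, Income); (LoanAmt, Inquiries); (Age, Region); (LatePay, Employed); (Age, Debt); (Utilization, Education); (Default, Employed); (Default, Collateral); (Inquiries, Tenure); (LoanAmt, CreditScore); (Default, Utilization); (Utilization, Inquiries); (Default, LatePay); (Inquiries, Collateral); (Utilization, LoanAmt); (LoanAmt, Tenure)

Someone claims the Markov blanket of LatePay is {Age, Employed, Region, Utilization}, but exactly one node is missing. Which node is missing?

Default

LatePay has parents Age, Default, Utilization.
LatePay has child Employed.
For each child, the remaining parents (spouses of LatePay):
  Employed: Age, Default, Region, Utilization
MB(LatePay) = {Age, Default, Employed, Region, Utilization}.
Comparing with the claimed set, Default is missing.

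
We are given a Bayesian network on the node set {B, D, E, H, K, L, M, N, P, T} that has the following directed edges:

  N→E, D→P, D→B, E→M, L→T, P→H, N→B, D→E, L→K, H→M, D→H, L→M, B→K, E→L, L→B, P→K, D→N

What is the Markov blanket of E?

By definition, MB(E) is built from E's parents, E's children, and the co-parents of E.
E's children: L, M.
Parents of E: D, N.
For each child, the remaining parents (spouses of E):
  L: no additional parents.
  M also has parents H, L.
MB(E) = {D, H, L, M, N}.

{D, H, L, M, N}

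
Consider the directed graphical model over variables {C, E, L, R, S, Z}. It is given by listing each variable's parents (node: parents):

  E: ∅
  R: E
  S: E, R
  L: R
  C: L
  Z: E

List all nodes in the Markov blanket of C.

{L}

Pa(C) = {L}.
C has no children.
With no children, C has no spouses; the co-parent set is empty.
Union: {L} ∪ {} ∪ {} = {L}.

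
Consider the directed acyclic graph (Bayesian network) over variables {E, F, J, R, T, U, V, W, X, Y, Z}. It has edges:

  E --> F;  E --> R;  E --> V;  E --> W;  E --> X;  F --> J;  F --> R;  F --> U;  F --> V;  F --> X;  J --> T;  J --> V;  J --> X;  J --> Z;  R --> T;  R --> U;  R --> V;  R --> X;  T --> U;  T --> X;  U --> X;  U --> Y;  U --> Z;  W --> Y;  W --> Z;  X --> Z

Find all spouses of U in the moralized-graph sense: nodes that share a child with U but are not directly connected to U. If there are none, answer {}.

Children of U: X, Y, Z.
  X also has parents E, F, J, R, T.
  Y's other parent is W.
  Z's other parents are J, W, X.
Excluding nodes already adjacent to U (F, R, T, X, Y, Z), the co-parent-only contribution is {E, J, W}.

{E, J, W}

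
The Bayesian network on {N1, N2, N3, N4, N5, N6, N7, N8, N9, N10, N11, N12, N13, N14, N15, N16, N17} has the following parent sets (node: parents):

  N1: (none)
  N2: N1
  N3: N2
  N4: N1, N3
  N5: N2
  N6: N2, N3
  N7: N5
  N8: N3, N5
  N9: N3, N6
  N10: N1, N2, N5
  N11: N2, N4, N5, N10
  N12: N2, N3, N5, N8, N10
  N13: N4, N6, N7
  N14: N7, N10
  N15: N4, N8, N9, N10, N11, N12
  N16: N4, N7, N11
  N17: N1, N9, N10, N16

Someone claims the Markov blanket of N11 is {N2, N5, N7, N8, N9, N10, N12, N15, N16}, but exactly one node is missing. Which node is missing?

The Markov blanket of a node is its parents, its children, and the other parents of its children.
Parents of N11: N2, N4, N5, N10.
N11's children: N15, N16.
Co-parents of N11 (other parents of its children):
  N15's other parents are N4, N8, N9, N10, N12.
  N16 also has parents N4, N7.
MB(N11) = {N2, N4, N5, N7, N8, N9, N10, N12, N15, N16}.
Comparing with the claimed set, N4 is missing.

N4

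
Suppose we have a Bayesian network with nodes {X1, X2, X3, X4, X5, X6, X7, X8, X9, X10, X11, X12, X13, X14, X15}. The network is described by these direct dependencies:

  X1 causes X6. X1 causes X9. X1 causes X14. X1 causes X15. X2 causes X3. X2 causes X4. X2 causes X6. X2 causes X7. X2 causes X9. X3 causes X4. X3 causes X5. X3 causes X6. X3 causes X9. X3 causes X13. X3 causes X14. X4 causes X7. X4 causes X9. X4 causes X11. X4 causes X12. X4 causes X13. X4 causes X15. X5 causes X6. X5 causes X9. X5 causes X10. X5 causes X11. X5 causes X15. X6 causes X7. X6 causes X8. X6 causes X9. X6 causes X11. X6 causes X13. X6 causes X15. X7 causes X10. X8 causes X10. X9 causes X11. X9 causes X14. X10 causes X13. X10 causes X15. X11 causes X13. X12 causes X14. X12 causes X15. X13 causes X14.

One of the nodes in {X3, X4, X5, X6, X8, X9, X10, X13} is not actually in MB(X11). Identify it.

X8

Recall MB(v) = parents ∪ children ∪ spouses, where spouses are the other parents of v's children.
Pa(X11) = {X4, X5, X6, X9}.
X11's children: X13.
Co-parents of X11 (other parents of its children):
  X13: X3, X4, X6, X10
MB(X11) = {X3, X4, X5, X6, X9, X10, X13}.
X8 is neither a parent, child, nor co-parent of X11, so it does not belong.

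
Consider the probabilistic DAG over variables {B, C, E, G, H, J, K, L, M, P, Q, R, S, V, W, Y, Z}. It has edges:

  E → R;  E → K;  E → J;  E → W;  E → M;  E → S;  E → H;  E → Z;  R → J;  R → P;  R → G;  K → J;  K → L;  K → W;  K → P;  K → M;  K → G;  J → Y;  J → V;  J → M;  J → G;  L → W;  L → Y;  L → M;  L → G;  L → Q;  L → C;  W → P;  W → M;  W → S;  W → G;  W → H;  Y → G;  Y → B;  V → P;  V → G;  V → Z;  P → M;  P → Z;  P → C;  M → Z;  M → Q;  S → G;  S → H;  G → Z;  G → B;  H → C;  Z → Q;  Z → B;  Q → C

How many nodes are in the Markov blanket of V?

V has parent J.
Ch(V) = {G, P, Z}.
For each child, the remaining parents (spouses of V):
  P: K, R, W
  G: J, K, L, R, S, W, Y
  Z: E, G, M, P
MB(V) = {E, G, J, K, L, M, P, R, S, W, Y, Z}, which has 12 nodes.

12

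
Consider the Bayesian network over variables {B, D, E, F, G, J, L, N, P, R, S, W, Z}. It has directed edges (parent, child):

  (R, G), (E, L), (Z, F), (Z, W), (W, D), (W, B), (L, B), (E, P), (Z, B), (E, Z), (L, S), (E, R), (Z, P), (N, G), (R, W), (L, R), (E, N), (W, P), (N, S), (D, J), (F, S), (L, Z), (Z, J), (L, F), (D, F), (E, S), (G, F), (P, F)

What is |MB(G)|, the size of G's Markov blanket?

7

G's parents: N, R.
Children of G: F.
For each child, the remaining parents (spouses of G):
  F also has parents D, L, P, Z.
MB(G) = {D, F, L, N, P, R, Z}, which has 7 nodes.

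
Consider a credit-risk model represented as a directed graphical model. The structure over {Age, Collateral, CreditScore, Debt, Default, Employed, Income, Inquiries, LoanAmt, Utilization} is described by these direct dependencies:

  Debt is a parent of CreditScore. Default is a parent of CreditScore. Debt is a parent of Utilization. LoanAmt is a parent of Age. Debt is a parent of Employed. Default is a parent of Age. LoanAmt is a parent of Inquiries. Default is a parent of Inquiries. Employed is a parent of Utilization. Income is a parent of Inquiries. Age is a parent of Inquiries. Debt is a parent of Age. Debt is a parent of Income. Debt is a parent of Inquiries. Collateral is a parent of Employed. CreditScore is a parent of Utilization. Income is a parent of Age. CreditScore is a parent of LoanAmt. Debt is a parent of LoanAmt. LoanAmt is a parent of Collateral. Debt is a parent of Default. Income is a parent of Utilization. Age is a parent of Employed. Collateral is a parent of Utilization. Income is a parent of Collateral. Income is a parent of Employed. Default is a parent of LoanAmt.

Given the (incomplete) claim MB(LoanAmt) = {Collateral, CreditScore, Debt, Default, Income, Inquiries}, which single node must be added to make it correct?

Age

LoanAmt's parents: CreditScore, Debt, Default.
LoanAmt's children: Age, Collateral, Inquiries.
Other parents of LoanAmt's children:
  Collateral also has parent Income.
  Age's other parents are Debt, Default, Income.
  Inquiries's other parents are Age, Debt, Default, Income.
MB(LoanAmt) = {Age, Collateral, CreditScore, Debt, Default, Income, Inquiries}.
Comparing with the claimed set, Age is missing.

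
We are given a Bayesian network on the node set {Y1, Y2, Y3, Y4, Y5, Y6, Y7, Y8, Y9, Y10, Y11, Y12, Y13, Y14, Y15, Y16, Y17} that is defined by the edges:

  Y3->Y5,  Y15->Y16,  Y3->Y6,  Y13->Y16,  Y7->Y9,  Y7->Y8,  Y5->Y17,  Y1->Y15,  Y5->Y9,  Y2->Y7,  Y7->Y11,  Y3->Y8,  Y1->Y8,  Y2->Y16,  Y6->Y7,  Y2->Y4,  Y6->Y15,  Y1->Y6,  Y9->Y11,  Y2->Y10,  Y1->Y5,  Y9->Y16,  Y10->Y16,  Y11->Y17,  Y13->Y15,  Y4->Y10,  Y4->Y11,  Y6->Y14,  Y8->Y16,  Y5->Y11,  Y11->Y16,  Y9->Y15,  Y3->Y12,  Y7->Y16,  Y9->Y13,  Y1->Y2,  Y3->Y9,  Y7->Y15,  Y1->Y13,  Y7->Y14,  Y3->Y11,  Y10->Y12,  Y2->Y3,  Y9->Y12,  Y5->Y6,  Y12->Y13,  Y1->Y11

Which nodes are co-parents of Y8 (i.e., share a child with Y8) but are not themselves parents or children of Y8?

{Y2, Y9, Y10, Y11, Y13, Y15}

Children of Y8: Y16.
  parents(Y16) \ {Y8} = {Y2, Y7, Y9, Y10, Y11, Y13, Y15}.
Excluding nodes already adjacent to Y8 (Y1, Y3, Y7, Y16), the co-parent-only contribution is {Y2, Y9, Y10, Y11, Y13, Y15}.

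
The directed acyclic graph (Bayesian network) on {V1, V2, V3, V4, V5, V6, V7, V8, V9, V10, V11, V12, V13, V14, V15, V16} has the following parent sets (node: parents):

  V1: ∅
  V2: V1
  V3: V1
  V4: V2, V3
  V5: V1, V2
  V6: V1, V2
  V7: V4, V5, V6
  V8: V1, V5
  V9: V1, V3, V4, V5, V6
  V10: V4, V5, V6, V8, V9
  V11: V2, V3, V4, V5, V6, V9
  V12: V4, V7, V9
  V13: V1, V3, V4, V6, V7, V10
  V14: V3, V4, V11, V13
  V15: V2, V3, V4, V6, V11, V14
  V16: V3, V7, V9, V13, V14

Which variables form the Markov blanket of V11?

Recall MB(v) = parents ∪ children ∪ spouses, where spouses are the other parents of v's children.
Pa(V11) = {V2, V3, V4, V5, V6, V9}.
Ch(V11) = {V14, V15}.
For each child, the remaining parents (spouses of V11):
  V14: V3, V4, V13
  V15: V2, V3, V4, V6, V14
Union: {V2, V3, V4, V5, V6, V9} ∪ {V14, V15} ∪ {V2, V3, V4, V6, V13, V14} = {V2, V3, V4, V5, V6, V9, V13, V14, V15}.

{V2, V3, V4, V5, V6, V9, V13, V14, V15}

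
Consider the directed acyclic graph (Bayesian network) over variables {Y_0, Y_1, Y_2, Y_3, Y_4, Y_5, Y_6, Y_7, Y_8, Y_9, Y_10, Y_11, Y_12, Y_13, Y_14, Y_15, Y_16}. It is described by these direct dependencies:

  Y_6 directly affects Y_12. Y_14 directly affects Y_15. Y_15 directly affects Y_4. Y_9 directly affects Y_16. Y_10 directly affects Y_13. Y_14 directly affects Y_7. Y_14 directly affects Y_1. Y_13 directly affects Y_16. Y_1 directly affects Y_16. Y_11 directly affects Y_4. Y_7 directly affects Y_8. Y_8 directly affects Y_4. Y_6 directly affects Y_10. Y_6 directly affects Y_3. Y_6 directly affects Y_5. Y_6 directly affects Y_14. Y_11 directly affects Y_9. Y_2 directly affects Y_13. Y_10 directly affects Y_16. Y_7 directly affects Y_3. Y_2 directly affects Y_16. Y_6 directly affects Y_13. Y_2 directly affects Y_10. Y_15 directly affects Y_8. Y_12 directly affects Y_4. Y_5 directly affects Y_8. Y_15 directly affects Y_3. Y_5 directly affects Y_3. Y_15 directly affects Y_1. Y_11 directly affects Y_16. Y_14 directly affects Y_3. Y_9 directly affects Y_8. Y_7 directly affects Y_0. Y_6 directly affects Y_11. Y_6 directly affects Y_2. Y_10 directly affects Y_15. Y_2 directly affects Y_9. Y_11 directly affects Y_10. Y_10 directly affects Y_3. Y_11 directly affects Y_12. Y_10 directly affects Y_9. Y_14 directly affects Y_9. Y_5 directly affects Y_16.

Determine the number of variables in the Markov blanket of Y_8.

The Markov blanket of a node is its parents, its children, and the other parents of its children.
Y_8 has child Y_4.
Parents of Y_8: Y_5, Y_7, Y_9, Y_15.
Other parents of Y_8's children:
  parents(Y_4) \ {Y_8} = {Y_11, Y_12, Y_15}.
MB(Y_8) = {Y_4, Y_5, Y_7, Y_9, Y_11, Y_12, Y_15}, which has 7 nodes.

7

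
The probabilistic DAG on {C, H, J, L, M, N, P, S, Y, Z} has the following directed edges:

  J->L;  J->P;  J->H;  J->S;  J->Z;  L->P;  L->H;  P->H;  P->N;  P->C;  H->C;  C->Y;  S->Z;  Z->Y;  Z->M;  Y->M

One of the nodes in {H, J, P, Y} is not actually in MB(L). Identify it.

Y

By definition, MB(L) is built from L's parents, L's children, and the co-parents of L.
Parents of L: J.
L has children H, P.
Other parents of L's children:
  P also has parent J.
  H also has parents J, P.
MB(L) = {H, J, P}.
Y is neither a parent, child, nor co-parent of L, so it does not belong.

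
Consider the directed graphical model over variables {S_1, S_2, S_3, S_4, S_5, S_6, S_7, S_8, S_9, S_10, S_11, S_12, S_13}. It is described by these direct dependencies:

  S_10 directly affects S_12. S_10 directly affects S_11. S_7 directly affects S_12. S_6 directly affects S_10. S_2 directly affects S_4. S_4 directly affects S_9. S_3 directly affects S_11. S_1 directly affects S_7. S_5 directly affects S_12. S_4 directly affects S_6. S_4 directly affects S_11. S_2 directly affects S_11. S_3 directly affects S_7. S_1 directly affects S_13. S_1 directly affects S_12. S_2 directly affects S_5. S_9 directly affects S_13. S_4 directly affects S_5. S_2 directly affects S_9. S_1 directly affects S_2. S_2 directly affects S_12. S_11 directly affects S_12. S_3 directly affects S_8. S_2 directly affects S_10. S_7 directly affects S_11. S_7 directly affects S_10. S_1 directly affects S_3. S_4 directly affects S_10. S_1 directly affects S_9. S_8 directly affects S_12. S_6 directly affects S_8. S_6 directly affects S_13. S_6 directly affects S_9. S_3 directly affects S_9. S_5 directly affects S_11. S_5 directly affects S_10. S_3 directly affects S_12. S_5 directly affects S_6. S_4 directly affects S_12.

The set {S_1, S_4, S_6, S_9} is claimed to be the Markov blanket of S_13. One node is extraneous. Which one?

S_4

By definition, MB(S_13) is built from S_13's parents, S_13's children, and the co-parents of S_13.
Ch(S_13) = {}.
Parents of S_13: S_1, S_6, S_9.
With no children, S_13 has no spouses; the co-parent set is empty.
MB(S_13) = {S_1, S_6, S_9}.
S_4 is neither a parent, child, nor co-parent of S_13, so it does not belong.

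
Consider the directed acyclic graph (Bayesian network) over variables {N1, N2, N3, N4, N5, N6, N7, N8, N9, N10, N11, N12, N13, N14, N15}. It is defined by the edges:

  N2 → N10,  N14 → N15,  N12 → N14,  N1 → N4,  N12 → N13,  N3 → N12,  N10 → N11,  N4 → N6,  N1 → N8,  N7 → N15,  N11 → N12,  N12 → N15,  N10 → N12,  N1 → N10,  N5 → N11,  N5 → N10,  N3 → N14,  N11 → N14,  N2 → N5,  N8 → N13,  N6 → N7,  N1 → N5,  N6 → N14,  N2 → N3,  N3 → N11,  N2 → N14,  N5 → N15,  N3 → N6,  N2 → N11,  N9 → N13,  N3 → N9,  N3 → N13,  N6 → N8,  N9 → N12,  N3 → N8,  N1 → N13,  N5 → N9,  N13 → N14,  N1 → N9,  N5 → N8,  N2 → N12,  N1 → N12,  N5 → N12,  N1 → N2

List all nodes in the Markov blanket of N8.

By definition, MB(N8) is built from N8's parents, N8's children, and the co-parents of N8.
Parents of N8: N1, N3, N5, N6.
Ch(N8) = {N13}.
Co-parents of N8 (other parents of its children):
  parents(N13) \ {N8} = {N1, N3, N9, N12}.
So the Markov blanket of N8 is {N1, N3, N5, N6, N9, N12, N13}.

{N1, N3, N5, N6, N9, N12, N13}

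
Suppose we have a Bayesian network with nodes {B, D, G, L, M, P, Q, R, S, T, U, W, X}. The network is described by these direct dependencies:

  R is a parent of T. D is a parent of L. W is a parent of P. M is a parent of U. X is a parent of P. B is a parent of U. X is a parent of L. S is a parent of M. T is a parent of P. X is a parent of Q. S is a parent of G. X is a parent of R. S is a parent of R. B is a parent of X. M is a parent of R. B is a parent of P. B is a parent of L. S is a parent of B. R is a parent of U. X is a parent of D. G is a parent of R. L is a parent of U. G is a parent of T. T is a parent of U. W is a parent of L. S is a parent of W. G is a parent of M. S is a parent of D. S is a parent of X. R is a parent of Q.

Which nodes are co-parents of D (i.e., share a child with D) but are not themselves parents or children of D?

{B, W}

Children of D: L.
  parents(L) \ {D} = {B, W, X}.
Excluding nodes already adjacent to D (L, S, X), the co-parent-only contribution is {B, W}.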